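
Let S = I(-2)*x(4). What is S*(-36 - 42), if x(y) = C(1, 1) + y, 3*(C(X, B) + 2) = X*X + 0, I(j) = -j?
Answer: -364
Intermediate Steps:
C(X, B) = -2 + X**2/3 (C(X, B) = -2 + (X*X + 0)/3 = -2 + (X**2 + 0)/3 = -2 + X**2/3)
x(y) = -5/3 + y (x(y) = (-2 + (1/3)*1**2) + y = (-2 + (1/3)*1) + y = (-2 + 1/3) + y = -5/3 + y)
S = 14/3 (S = (-1*(-2))*(-5/3 + 4) = 2*(7/3) = 14/3 ≈ 4.6667)
S*(-36 - 42) = 14*(-36 - 42)/3 = (14/3)*(-78) = -364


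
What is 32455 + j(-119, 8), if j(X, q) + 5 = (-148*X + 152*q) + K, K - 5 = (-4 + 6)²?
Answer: 51287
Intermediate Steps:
K = 9 (K = 5 + (-4 + 6)² = 5 + 2² = 5 + 4 = 9)
j(X, q) = 4 - 148*X + 152*q (j(X, q) = -5 + ((-148*X + 152*q) + 9) = -5 + (9 - 148*X + 152*q) = 4 - 148*X + 152*q)
32455 + j(-119, 8) = 32455 + (4 - 148*(-119) + 152*8) = 32455 + (4 + 17612 + 1216) = 32455 + 18832 = 51287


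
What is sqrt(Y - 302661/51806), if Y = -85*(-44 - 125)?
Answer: sqrt(38537992745374)/51806 ≈ 119.83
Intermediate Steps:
Y = 14365 (Y = -85*(-169) = 14365)
sqrt(Y - 302661/51806) = sqrt(14365 - 302661/51806) = sqrt(743890529/51806) = sqrt(38537992745374)/51806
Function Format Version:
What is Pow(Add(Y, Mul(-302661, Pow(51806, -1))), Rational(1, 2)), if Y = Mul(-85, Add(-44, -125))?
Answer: Mul(Rational(1, 51806), Pow(38537992745374, Rational(1, 2))) ≈ 119.83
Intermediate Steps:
Y = 14365 (Y = Mul(-85, -169) = 14365)
Pow(Add(Y, Mul(-302661, Pow(51806, -1))), Rational(1, 2)) = Pow(Add(14365, Mul(-302661, Pow(51806, -1))), Rational(1, 2)) = Pow(Add(14365, Mul(-302661, Rational(1, 51806))), Rational(1, 2)) = Pow(Add(14365, Rational(-302661, 51806)), Rational(1, 2)) = Pow(Rational(743890529, 51806), Rational(1, 2)) = Mul(Rational(1, 51806), Pow(38537992745374, Rational(1, 2)))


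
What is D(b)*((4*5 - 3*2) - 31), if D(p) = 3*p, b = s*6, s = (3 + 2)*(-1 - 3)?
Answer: 6120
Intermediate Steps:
s = -20 (s = 5*(-4) = -20)
b = -120 (b = -20*6 = -120)
D(b)*((4*5 - 3*2) - 31) = (3*(-120))*((4*5 - 3*2) - 31) = -360*((20 - 6) - 31) = -360*(14 - 31) = -360*(-17) = 6120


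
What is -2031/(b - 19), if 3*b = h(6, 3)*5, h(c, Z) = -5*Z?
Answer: 2031/44 ≈ 46.159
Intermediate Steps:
b = -25 (b = (-5*3*5)/3 = (-15*5)/3 = (⅓)*(-75) = -25)
-2031/(b - 19) = -2031/(-25 - 19) = -2031/(-44) = -2031*(-1/44) = 2031/44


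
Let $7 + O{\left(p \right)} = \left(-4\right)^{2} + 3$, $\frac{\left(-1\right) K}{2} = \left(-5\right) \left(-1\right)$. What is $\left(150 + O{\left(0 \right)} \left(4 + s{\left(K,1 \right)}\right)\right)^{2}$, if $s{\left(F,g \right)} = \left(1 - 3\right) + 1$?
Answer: $34596$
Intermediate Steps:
$K = -10$ ($K = - 2 \left(\left(-5\right) \left(-1\right)\right) = \left(-2\right) 5 = -10$)
$s{\left(F,g \right)} = -1$ ($s{\left(F,g \right)} = -2 + 1 = -1$)
$O{\left(p \right)} = 12$ ($O{\left(p \right)} = -7 + \left(\left(-4\right)^{2} + 3\right) = -7 + \left(16 + 3\right) = -7 + 19 = 12$)
$\left(150 + O{\left(0 \right)} \left(4 + s{\left(K,1 \right)}\right)\right)^{2} = \left(150 + 12 \left(4 - 1\right)\right)^{2} = \left(150 + 12 \cdot 3\right)^{2} = \left(150 + 36\right)^{2} = 186^{2} = 34596$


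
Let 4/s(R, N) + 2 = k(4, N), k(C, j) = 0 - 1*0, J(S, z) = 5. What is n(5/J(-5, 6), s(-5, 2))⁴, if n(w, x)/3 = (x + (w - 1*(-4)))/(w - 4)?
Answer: 81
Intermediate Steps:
k(C, j) = 0 (k(C, j) = 0 + 0 = 0)
s(R, N) = -2 (s(R, N) = 4/(-2 + 0) = 4/(-2) = 4*(-½) = -2)
n(w, x) = 3*(4 + w + x)/(-4 + w) (n(w, x) = 3*((x + (w - 1*(-4)))/(w - 4)) = 3*((x + (w + 4))/(-4 + w)) = 3*((x + (4 + w))/(-4 + w)) = 3*((4 + w + x)/(-4 + w)) = 3*(4 + w + x)/(-4 + w))
n(5/J(-5, 6), s(-5, 2))⁴ = (3*(4 + 5/5 - 2)/(-4 + 5/5))⁴ = (3*(4 + 5*(⅕) - 2)/(-4 + 5*(⅕)))⁴ = (3*(4 + 1 - 2)/(-4 + 1))⁴ = (3*3/(-3))⁴ = (3*(-⅓)*3)⁴ = (-3)⁴ = 81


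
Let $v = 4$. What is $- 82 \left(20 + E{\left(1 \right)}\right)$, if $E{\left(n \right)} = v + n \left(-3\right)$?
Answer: $-1722$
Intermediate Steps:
$E{\left(n \right)} = 4 - 3 n$ ($E{\left(n \right)} = 4 + n \left(-3\right) = 4 - 3 n$)
$- 82 \left(20 + E{\left(1 \right)}\right) = - 82 \left(20 + \left(4 - 3\right)\right) = - 82 \left(20 + 1\right) = \left(-82\right) 21 = -1722$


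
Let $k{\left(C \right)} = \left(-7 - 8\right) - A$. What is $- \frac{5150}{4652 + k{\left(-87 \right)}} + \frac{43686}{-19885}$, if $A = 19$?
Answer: $- \frac{152074849}{45914465} \approx -3.3121$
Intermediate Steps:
$k{\left(C \right)} = -34$ ($k{\left(C \right)} = \left(-7 - 8\right) - 19 = -15 - 19 = -34$)
$- \frac{5150}{4652 + k{\left(-87 \right)}} + \frac{43686}{-19885} = - \frac{5150}{4652 - 34} + \frac{43686}{-19885} = - \frac{5150}{4618} + 43686 \left(- \frac{1}{19885}\right) = \left(-5150\right) \frac{1}{4618} - \frac{43686}{19885} = - \frac{2575}{2309} - \frac{43686}{19885} = - \frac{152074849}{45914465}$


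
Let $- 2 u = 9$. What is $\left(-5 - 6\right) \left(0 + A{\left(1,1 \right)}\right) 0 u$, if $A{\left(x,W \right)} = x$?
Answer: $0$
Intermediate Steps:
$u = - \frac{9}{2}$ ($u = \left(- \frac{1}{2}\right) 9 = - \frac{9}{2} \approx -4.5$)
$\left(-5 - 6\right) \left(0 + A{\left(1,1 \right)}\right) 0 u = \left(-5 - 6\right) \left(0 + 1\right) 0 \left(- \frac{9}{2}\right) = \left(-11\right) 1 \cdot 0 \left(- \frac{9}{2}\right) = \left(-11\right) 0 \left(- \frac{9}{2}\right) = 0 \left(- \frac{9}{2}\right) = 0$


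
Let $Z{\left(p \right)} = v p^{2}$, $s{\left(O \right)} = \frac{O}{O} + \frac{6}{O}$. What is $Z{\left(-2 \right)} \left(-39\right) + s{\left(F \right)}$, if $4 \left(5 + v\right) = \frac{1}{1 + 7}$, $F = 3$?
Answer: $\frac{6225}{8} \approx 778.13$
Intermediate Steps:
$s{\left(O \right)} = 1 + \frac{6}{O}$
$v = - \frac{159}{32}$ ($v = -5 + \frac{1}{4 \left(1 + 7\right)} = -5 + \frac{1}{4 \cdot 8} = -5 + \frac{1}{4} \cdot \frac{1}{8} = -5 + \frac{1}{32} = - \frac{159}{32} \approx -4.9688$)
$Z{\left(p \right)} = - \frac{159 p^{2}}{32}$
$Z{\left(-2 \right)} \left(-39\right) + s{\left(F \right)} = - \frac{159 \left(-2\right)^{2}}{32} \left(-39\right) + \frac{6 + 3}{3} = \left(- \frac{159}{32}\right) 4 \left(-39\right) + \frac{1}{3} \cdot 9 = \left(- \frac{159}{8}\right) \left(-39\right) + 3 = \frac{6201}{8} + 3 = \frac{6225}{8}$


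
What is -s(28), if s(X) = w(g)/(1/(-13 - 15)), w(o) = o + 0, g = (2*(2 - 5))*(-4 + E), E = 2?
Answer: 336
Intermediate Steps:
g = 12 (g = (2*(2 - 5))*(-4 + 2) = (2*(-3))*(-2) = -6*(-2) = 12)
w(o) = o
s(X) = -336 (s(X) = 12/(1/(-13 - 15)) = 12/(1/(-28)) = 12/(-1/28) = 12*(-28) = -336)
-s(28) = -1*(-336) = 336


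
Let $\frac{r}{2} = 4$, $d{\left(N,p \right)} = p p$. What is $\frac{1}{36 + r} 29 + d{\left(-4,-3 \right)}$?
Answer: $\frac{425}{44} \approx 9.6591$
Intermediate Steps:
$d{\left(N,p \right)} = p^{2}$
$r = 8$ ($r = 2 \cdot 4 = 8$)
$\frac{1}{36 + r} 29 + d{\left(-4,-3 \right)} = \frac{1}{36 + 8} \cdot 29 + \left(-3\right)^{2} = \frac{1}{44} \cdot 29 + 9 = \frac{29}{44} + 9 = \frac{425}{44}$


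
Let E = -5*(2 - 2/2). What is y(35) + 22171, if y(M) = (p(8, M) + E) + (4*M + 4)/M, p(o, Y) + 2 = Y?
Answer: 777109/35 ≈ 22203.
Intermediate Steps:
p(o, Y) = -2 + Y
E = -5 (E = -5*(2 - 2*½) = -5*(2 - 1) = -5*1 = -5)
y(M) = -7 + M + (4 + 4*M)/M (y(M) = ((-2 + M) - 5) + (4*M + 4)/M = (-7 + M) + (4 + 4*M)/M = -7 + M + (4 + 4*M)/M)
y(35) + 22171 = (-3 + 35 + 4/35) + 22171 = 1124/35 + 22171 = 777109/35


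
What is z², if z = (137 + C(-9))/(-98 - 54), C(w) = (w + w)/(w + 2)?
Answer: 954529/1132096 ≈ 0.84315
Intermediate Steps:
C(w) = 2*w/(2 + w) (C(w) = (2*w)/(2 + w) = 2*w/(2 + w))
z = -977/1064 (z = (137 + 2*(-9)/(2 - 9))/(-98 - 54) = (137 + 2*(-9)/(-7))/(-152) = (137 + 2*(-9)*(-⅐))*(-1/152) = (137 + 18/7)*(-1/152) = (977/7)*(-1/152) = -977/1064 ≈ -0.91823)
z² = (-977/1064)² = 954529/1132096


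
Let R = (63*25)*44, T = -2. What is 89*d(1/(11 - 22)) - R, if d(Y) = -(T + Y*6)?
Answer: -759808/11 ≈ -69074.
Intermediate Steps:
d(Y) = 2 - 6*Y (d(Y) = -(-2 + Y*6) = -(-2 + 6*Y) = 2 - 6*Y)
R = 69300 (R = 1575*44 = 69300)
89*d(1/(11 - 22)) - R = 89*(2 - 6/(11 - 22)) - 1*69300 = 89*(2 - 6/(-11)) - 69300 = 89*(2 - 6*(-1/11)) - 69300 = 89*(2 + 6/11) - 69300 = 89*(28/11) - 69300 = 2492/11 - 69300 = -759808/11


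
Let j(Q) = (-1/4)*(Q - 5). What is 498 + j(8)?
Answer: 1989/4 ≈ 497.25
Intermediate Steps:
j(Q) = 5/4 - Q/4 (j(Q) = (-1*¼)*(-5 + Q) = -(-5 + Q)/4 = 5/4 - Q/4)
498 + j(8) = 498 + (5/4 - ¼*8) = 498 + (5/4 - 2) = 498 - ¾ = 1989/4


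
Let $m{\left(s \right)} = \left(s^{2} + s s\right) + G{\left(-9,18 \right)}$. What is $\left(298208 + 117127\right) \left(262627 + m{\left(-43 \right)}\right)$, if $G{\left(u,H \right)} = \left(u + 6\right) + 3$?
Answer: $110614093875$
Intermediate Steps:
$G{\left(u,H \right)} = 9 + u$ ($G{\left(u,H \right)} = \left(6 + u\right) + 3 = 9 + u$)
$m{\left(s \right)} = 2 s^{2}$ ($m{\left(s \right)} = \left(s^{2} + s s\right) + \left(9 - 9\right) = \left(s^{2} + s^{2}\right) + 0 = 2 s^{2} + 0 = 2 s^{2}$)
$\left(298208 + 117127\right) \left(262627 + m{\left(-43 \right)}\right) = \left(298208 + 117127\right) \left(262627 + 2 \left(-43\right)^{2}\right) = 415335 \left(262627 + 2 \cdot 1849\right) = 415335 \left(262627 + 3698\right) = 415335 \cdot 266325 = 110614093875$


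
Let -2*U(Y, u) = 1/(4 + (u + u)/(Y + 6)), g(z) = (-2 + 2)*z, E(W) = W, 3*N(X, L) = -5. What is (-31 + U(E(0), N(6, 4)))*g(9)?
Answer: 0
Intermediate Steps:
N(X, L) = -5/3 (N(X, L) = (⅓)*(-5) = -5/3)
g(z) = 0 (g(z) = 0*z = 0)
U(Y, u) = -1/(2*(4 + 2*u/(6 + Y))) (U(Y, u) = -1/(2*(4 + (u + u)/(Y + 6))) = -1/(2*(4 + (2*u)/(6 + Y))) = -1/(2*(4 + 2*u/(6 + Y))))
(-31 + U(E(0), N(6, 4)))*g(9) = (-31 + (-6 - 1*0)/(4*(12 - 5/3 + 2*0)))*0 = (-31 + (-6 + 0)/(4*(12 - 5/3 + 0)))*0 = (-31 + (¼)*(-6)/(31/3))*0 = (-31 + (¼)*(3/31)*(-6))*0 = (-31 - 9/62)*0 = -1931/62*0 = 0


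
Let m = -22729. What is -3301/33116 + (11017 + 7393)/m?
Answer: -5753731/6325156 ≈ -0.90966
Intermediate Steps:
-3301/33116 + (11017 + 7393)/m = -3301/33116 + (11017 + 7393)/(-22729) = -3301*1/33116 + 18410*(-1/22729) = -3301/33116 - 2630/3247 = -5753731/6325156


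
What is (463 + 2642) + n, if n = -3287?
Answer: -182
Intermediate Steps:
(463 + 2642) + n = (463 + 2642) - 3287 = 3105 - 3287 = -182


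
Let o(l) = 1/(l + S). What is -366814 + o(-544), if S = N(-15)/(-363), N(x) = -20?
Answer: -72428158291/197452 ≈ -3.6681e+5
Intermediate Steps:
S = 20/363 (S = -20/(-363) = -20*(-1/363) = 20/363 ≈ 0.055096)
o(l) = 1/(20/363 + l) (o(l) = 1/(l + 20/363) = 1/(20/363 + l))
-366814 + o(-544) = -366814 + 363/(20 + 363*(-544)) = -366814 + 363/(20 - 197472) = -366814 + 363/(-197452) = -366814 + 363*(-1/197452) = -366814 - 363/197452 = -72428158291/197452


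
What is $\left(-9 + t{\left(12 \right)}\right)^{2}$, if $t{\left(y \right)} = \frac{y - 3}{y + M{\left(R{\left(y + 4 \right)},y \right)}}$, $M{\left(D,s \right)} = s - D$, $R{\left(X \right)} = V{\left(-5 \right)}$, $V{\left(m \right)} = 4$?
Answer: $\frac{29241}{400} \approx 73.103$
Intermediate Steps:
$R{\left(X \right)} = 4$
$t{\left(y \right)} = \frac{-3 + y}{-4 + 2 y}$ ($t{\left(y \right)} = \frac{y - 3}{y + \left(y - 4\right)} = \frac{-3 + y}{y + \left(y - 4\right)} = \frac{-3 + y}{y + \left(-4 + y\right)} = \frac{-3 + y}{-4 + 2 y}$)
$\left(-9 + t{\left(12 \right)}\right)^{2} = \left(-9 + \frac{-3 + 12}{2 \left(-2 + 12\right)}\right)^{2} = \left(-9 + \frac{1}{2} \cdot \frac{1}{10} \cdot 9\right)^{2} = \left(-9 + \frac{9}{20}\right)^{2} = \left(- \frac{171}{20}\right)^{2} = \frac{29241}{400}$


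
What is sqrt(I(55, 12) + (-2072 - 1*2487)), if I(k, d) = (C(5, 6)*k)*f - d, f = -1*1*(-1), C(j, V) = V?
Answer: I*sqrt(4241) ≈ 65.123*I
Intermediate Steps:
f = 1 (f = -1*(-1) = 1)
I(k, d) = -d + 6*k (I(k, d) = (6*k)*1 - d = 6*k - d = -d + 6*k)
sqrt(I(55, 12) + (-2072 - 1*2487)) = sqrt((-1*12 + 6*55) + (-2072 - 1*2487)) = sqrt((-12 + 330) + (-2072 - 2487)) = sqrt(318 - 4559) = sqrt(-4241) = I*sqrt(4241)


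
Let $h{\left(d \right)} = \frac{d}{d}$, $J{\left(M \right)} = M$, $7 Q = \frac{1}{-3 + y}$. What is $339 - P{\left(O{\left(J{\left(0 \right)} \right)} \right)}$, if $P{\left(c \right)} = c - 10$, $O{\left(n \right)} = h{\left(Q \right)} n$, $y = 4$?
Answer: $349$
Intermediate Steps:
$Q = \frac{1}{7}$ ($Q = \frac{1}{7 \left(-3 + 4\right)} = \frac{1}{7 \cdot 1} = \frac{1}{7} \cdot 1 = \frac{1}{7} \approx 0.14286$)
$h{\left(d \right)} = 1$
$O{\left(n \right)} = n$ ($O{\left(n \right)} = 1 n = n$)
$P{\left(c \right)} = -10 + c$ ($P{\left(c \right)} = c - 10 = -10 + c$)
$339 - P{\left(O{\left(J{\left(0 \right)} \right)} \right)} = 339 - \left(-10 + 0\right) = 339 - -10 = 339 + 10 = 349$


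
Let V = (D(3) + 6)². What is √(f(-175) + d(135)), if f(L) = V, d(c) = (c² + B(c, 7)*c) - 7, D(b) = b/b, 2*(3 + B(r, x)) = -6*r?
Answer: I*√36813 ≈ 191.87*I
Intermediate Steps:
B(r, x) = -3 - 3*r (B(r, x) = -3 + (-6*r)/2 = -3 - 3*r)
D(b) = 1
d(c) = -7 + c² + c*(-3 - 3*c) (d(c) = (c² + (-3 - 3*c)*c) - 7 = (c² + c*(-3 - 3*c)) - 7 = -7 + c² + c*(-3 - 3*c))
V = 49 (V = (1 + 6)² = 7² = 49)
f(L) = 49
√(f(-175) + d(135)) = √(49 + (-7 + 135² - 3*135*(1 + 135))) = √(49 + (-7 + 18225 - 3*135*136)) = √(49 + (-7 + 18225 - 55080)) = √(49 - 36862) = √(-36813) = I*√36813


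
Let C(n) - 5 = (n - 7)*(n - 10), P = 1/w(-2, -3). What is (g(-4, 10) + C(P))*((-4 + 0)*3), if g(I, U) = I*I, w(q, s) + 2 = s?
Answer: -28332/25 ≈ -1133.3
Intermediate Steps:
w(q, s) = -2 + s
g(I, U) = I**2
P = -1/5 (P = 1/(-2 - 3) = 1/(-5) = -1/5 ≈ -0.20000)
C(n) = 5 + (-10 + n)*(-7 + n) (C(n) = 5 + (n - 7)*(n - 10) = 5 + (-7 + n)*(-10 + n) = 5 + (-10 + n)*(-7 + n))
(g(-4, 10) + C(P))*((-4 + 0)*3) = ((-4)**2 + (75 + (-1/5)**2 - 17*(-1/5)))*((-4 + 0)*3) = (16 + (75 + 1/25 + 17/5))*(-4*3) = (16 + 1961/25)*(-12) = (2361/25)*(-12) = -28332/25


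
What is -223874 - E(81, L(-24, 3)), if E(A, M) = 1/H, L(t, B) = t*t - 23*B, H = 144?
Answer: -32237857/144 ≈ -2.2387e+5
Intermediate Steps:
L(t, B) = t**2 - 23*B
E(A, M) = 1/144
-223874 - E(81, L(-24, 3)) = -223874 - 1*1/144 = -223874 - 1/144 = -32237857/144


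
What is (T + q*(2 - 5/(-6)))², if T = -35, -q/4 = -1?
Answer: 5041/9 ≈ 560.11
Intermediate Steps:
q = 4 (q = -4*(-1) = 4)
(T + q*(2 - 5/(-6)))² = (-35 + 4*(2 - 5/(-6)))² = (-35 + 4*(2 - 5*(-⅙)))² = (-35 + 4*(2 + ⅚))² = (-35 + 4*(17/6))² = (-35 + 34/3)² = (-71/3)² = 5041/9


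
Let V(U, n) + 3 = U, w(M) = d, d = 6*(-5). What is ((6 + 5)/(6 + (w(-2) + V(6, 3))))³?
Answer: -1331/9261 ≈ -0.14372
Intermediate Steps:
d = -30
w(M) = -30
V(U, n) = -3 + U
((6 + 5)/(6 + (w(-2) + V(6, 3))))³ = ((6 + 5)/(6 + (-30 + (-3 + 6))))³ = (11/(6 + (-30 + 3)))³ = (11/(6 - 27))³ = (11/(-21))³ = (11*(-1/21))³ = (-11/21)³ = -1331/9261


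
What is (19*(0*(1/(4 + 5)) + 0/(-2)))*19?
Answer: 0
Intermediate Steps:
(19*(0*(1/(4 + 5)) + 0/(-2)))*19 = (19*(0*(1/9) + 0*(-½)))*19 = (19*(0*(1*(⅑)) + 0))*19 = (19*(0*(⅑) + 0))*19 = (19*(0 + 0))*19 = (19*0)*19 = 0*19 = 0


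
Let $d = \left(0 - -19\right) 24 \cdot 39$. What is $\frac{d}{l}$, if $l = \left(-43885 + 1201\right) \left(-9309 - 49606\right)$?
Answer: $\frac{1482}{209560655} \approx 7.0719 \cdot 10^{-6}$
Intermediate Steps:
$d = 17784$ ($d = \left(0 + 19\right) 24 \cdot 39 = 19 \cdot 24 \cdot 39 = 456 \cdot 39 = 17784$)
$l = 2514727860$ ($l = \left(-42684\right) \left(-58915\right) = 2514727860$)
$\frac{d}{l} = \frac{17784}{2514727860} = 17784 \cdot \frac{1}{2514727860} = \frac{1482}{209560655}$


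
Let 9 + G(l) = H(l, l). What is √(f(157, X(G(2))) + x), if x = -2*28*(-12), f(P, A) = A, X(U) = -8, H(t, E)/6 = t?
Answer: 2*√166 ≈ 25.768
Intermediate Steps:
H(t, E) = 6*t
G(l) = -9 + 6*l
x = 672 (x = -56*(-12) = 672)
√(f(157, X(G(2))) + x) = √(-8 + 672) = √664 = 2*√166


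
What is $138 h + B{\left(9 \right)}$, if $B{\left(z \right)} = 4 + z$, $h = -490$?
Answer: $-67607$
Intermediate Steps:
$138 h + B{\left(9 \right)} = 138 \left(-490\right) + \left(4 + 9\right) = -67620 + 13 = -67607$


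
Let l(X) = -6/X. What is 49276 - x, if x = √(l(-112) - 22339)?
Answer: 49276 - I*√17513734/28 ≈ 49276.0 - 149.46*I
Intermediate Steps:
x = I*√17513734/28 (x = √(-6/(-112) - 22339) = √(-6*(-1/112) - 22339) = √(3/56 - 22339) = √(-1250981/56) = I*√17513734/28 ≈ 149.46*I)
49276 - x = 49276 - I*√17513734/28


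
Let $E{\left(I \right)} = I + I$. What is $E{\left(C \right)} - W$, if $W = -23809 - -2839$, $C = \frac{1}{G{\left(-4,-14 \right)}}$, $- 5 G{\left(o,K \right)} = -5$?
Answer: $20972$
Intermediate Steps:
$G{\left(o,K \right)} = 1$ ($G{\left(o,K \right)} = \left(- \frac{1}{5}\right) \left(-5\right) = 1$)
$C = 1$ ($C = 1^{-1} = 1$)
$W = -20970$ ($W = -23809 + 2839 = -20970$)
$E{\left(I \right)} = 2 I$
$E{\left(C \right)} - W = 2 \cdot 1 - -20970 = 2 + 20970 = 20972$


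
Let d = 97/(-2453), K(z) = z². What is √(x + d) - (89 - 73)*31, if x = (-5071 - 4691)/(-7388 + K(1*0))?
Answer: -496 + 5*√4209836524762/9061382 ≈ -494.87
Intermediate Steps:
d = -97/2453 (d = 97*(-1/2453) = -97/2453 ≈ -0.039543)
x = 4881/3694 (x = (-5071 - 4691)/(-7388 + (1*0)²) = -9762/(-7388 + 0²) = -9762/(-7388 + 0) = -9762/(-7388) = -9762*(-1/7388) = 4881/3694 ≈ 1.3213)
√(x + d) - (89 - 73)*31 = √(4881/3694 - 97/2453) - (89 - 73)*31 = √(11614775/9061382) - 16*31 = 5*√4209836524762/9061382 - 1*496 = 5*√4209836524762/9061382 - 496 = -496 + 5*√4209836524762/9061382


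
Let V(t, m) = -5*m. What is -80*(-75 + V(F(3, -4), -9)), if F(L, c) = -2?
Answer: 2400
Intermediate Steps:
-80*(-75 + V(F(3, -4), -9)) = -80*(-75 - 5*(-9)) = -80*(-75 + 45) = -80*(-30) = 2400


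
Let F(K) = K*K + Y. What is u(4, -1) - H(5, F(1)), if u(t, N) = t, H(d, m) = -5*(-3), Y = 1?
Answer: -11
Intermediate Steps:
F(K) = 1 + K² (F(K) = K*K + 1 = K² + 1 = 1 + K²)
H(d, m) = 15
u(4, -1) - H(5, F(1)) = 4 - 1*15 = 4 - 15 = -11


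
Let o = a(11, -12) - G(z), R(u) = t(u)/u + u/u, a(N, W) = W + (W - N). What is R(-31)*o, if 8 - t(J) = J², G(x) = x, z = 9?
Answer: -43296/31 ≈ -1396.6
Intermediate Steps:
a(N, W) = -N + 2*W
t(J) = 8 - J²
R(u) = 1 + (8 - u²)/u (R(u) = (8 - u²)/u + u/u = (8 - u²)/u + 1 = 1 + (8 - u²)/u)
o = -44 (o = (-1*11 + 2*(-12)) - 1*9 = (-11 - 24) - 9 = -35 - 9 = -44)
R(-31)*o = (1 - 1*(-31) + 8/(-31))*(-44) = (1 + 31 + 8*(-1/31))*(-44) = (1 + 31 - 8/31)*(-44) = (984/31)*(-44) = -43296/31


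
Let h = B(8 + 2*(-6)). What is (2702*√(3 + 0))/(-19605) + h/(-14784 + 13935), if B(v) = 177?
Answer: -59/283 - 2702*√3/19605 ≈ -0.44720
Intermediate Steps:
h = 177
(2702*√(3 + 0))/(-19605) + h/(-14784 + 13935) = (2702*√(3 + 0))/(-19605) + 177/(-14784 + 13935) = (2702*√3)*(-1/19605) + 177/(-849) = -2702*√3/19605 + 177*(-1/849) = -2702*√3/19605 - 59/283 = -59/283 - 2702*√3/19605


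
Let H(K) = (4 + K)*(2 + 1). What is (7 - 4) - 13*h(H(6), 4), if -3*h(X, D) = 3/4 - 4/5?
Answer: 167/60 ≈ 2.7833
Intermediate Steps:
H(K) = 12 + 3*K (H(K) = (4 + K)*3 = 12 + 3*K)
h(X, D) = 1/60 (h(X, D) = -(3/4 - 4/5)/3 = -1/3*(-1/20) = 1/60)
(7 - 4) - 13*h(H(6), 4) = (7 - 4) - 13*1/60 = 3 - 13/60 = 167/60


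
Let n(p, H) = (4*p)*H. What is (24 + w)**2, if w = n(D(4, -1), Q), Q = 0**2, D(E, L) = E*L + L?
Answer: 576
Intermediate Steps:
D(E, L) = L + E*L
Q = 0
n(p, H) = 4*H*p
w = 0 (w = 4*0*(-(1 + 4)) = 4*0*(-1*5) = 4*0*(-5) = 0)
(24 + w)**2 = (24 + 0)**2 = 24**2 = 576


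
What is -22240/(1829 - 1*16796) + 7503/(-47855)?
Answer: 951997799/716245785 ≈ 1.3291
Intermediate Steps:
-22240/(1829 - 1*16796) + 7503/(-47855) = -22240/(1829 - 16796) + 7503*(-1/47855) = -22240/(-14967) - 7503/47855 = -22240*(-1/14967) - 7503/47855 = 22240/14967 - 7503/47855 = 951997799/716245785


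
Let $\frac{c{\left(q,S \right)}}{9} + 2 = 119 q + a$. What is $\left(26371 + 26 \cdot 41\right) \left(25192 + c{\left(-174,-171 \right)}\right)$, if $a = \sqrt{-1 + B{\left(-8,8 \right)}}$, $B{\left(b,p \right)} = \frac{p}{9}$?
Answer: $-4422295660 + 82311 i \approx -4.4223 \cdot 10^{9} + 82311.0 i$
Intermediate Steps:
$B{\left(b,p \right)} = \frac{p}{9}$ ($B{\left(b,p \right)} = p \frac{1}{9} = \frac{p}{9}$)
$a = \frac{i}{3}$ ($a = \sqrt{-1 + \frac{1}{9} \cdot 8} = \sqrt{-1 + \frac{8}{9}} = \sqrt{- \frac{1}{9}} = \frac{i}{3} \approx 0.33333 i$)
$c{\left(q,S \right)} = -18 + 3 i + 1071 q$ ($c{\left(q,S \right)} = -18 + 9 \left(119 q + \frac{i}{3}\right) = -18 + \left(3 i + 1071 q\right) = -18 + 3 i + 1071 q$)
$\left(26371 + 26 \cdot 41\right) \left(25192 + c{\left(-174,-171 \right)}\right) = \left(26371 + 26 \cdot 41\right) \left(25192 + \left(-18 + 3 i + 1071 \left(-174\right)\right)\right) = \left(26371 + 1066\right) \left(25192 - \left(186372 - 3 i\right)\right) = 27437 \left(25192 - \left(186372 - 3 i\right)\right) = 27437 \left(-161180 + 3 i\right) = -4422295660 + 82311 i$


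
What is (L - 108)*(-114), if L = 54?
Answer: 6156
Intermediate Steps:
(L - 108)*(-114) = (54 - 108)*(-114) = -54*(-114) = 6156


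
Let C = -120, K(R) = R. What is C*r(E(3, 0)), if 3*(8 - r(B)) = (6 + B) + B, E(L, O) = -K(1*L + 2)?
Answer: -1120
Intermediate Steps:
E(L, O) = -2 - L (E(L, O) = -(1*L + 2) = -(L + 2) = -(2 + L) = -2 - L)
r(B) = 6 - 2*B/3 (r(B) = 8 - ((6 + B) + B)/3 = 8 - (6 + 2*B)/3 = 8 + (-2 - 2*B/3) = 6 - 2*B/3)
C*r(E(3, 0)) = -120*(6 - 2*(-2 - 1*3)/3) = -120*(6 - 2*(-2 - 3)/3) = -120*(6 - 2/3*(-5)) = -120*(6 + 10/3) = -120*28/3 = -1120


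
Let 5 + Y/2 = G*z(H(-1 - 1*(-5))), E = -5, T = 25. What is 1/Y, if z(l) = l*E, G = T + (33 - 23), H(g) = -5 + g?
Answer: 1/340 ≈ 0.0029412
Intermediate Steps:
G = 35 (G = 25 + (33 - 23) = 25 + 10 = 35)
z(l) = -5*l (z(l) = l*(-5) = -5*l)
Y = 340 (Y = -10 + 2*(35*(-5*(-5 + (-1 - 1*(-5))))) = -10 + 2*(35*(-5*(-5 + (-1 + 5)))) = -10 + 2*(35*(-5*(-5 + 4))) = -10 + 2*(35*(-5*(-1))) = -10 + 2*(35*5) = -10 + 2*175 = -10 + 350 = 340)
1/Y = 1/340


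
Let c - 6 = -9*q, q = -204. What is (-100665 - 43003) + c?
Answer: -141826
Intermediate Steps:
c = 1842 (c = 6 - 9*(-204) = 6 + 1836 = 1842)
(-100665 - 43003) + c = (-100665 - 43003) + 1842 = -143668 + 1842 = -141826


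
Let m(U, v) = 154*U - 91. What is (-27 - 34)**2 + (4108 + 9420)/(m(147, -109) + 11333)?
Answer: 15760126/4235 ≈ 3721.4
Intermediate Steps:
m(U, v) = -91 + 154*U
(-27 - 34)**2 + (4108 + 9420)/(m(147, -109) + 11333) = (-27 - 34)**2 + (4108 + 9420)/((-91 + 154*147) + 11333) = (-61)**2 + 13528/((-91 + 22638) + 11333) = 3721 + 13528/(22547 + 11333) = 3721 + 13528/33880 = 3721 + 13528*(1/33880) = 3721 + 1691/4235 = 15760126/4235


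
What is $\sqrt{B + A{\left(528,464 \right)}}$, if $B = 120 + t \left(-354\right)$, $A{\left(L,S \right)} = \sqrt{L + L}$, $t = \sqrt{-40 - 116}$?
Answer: $2 \sqrt{30 + \sqrt{66} - 177 i \sqrt{39}} \approx 47.836 - 46.215 i$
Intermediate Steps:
$t = 2 i \sqrt{39}$ ($t = \sqrt{-156} = 2 i \sqrt{39} \approx 12.49 i$)
$A{\left(L,S \right)} = \sqrt{2} \sqrt{L}$ ($A{\left(L,S \right)} = \sqrt{2 L} = \sqrt{2} \sqrt{L}$)
$B = 120 - 708 i \sqrt{39}$ ($B = 120 + 2 i \sqrt{39} \left(-354\right) = 120 - 708 i \sqrt{39} \approx 120.0 - 4421.5 i$)
$\sqrt{B + A{\left(528,464 \right)}} = \sqrt{\left(120 - 708 i \sqrt{39}\right) + \sqrt{2} \sqrt{528}} = \sqrt{\left(120 - 708 i \sqrt{39}\right) + \sqrt{2} \cdot 4 \sqrt{33}} = \sqrt{\left(120 - 708 i \sqrt{39}\right) + 4 \sqrt{66}} = \sqrt{120 + 4 \sqrt{66} - 708 i \sqrt{39}}$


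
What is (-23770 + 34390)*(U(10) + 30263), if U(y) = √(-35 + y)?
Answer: 321393060 + 53100*I ≈ 3.2139e+8 + 53100.0*I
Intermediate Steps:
(-23770 + 34390)*(U(10) + 30263) = (-23770 + 34390)*(√(-35 + 10) + 30263) = 10620*(√(-25) + 30263) = 10620*(5*I + 30263) = 10620*(30263 + 5*I) = 321393060 + 53100*I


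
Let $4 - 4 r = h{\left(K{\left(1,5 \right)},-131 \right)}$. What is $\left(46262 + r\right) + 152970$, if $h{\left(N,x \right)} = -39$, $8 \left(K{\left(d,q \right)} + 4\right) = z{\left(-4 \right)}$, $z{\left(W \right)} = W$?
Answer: $\frac{796971}{4} \approx 1.9924 \cdot 10^{5}$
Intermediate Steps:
$K{\left(d,q \right)} = - \frac{9}{2}$ ($K{\left(d,q \right)} = -4 + \frac{1}{8} \left(-4\right) = -4 - \frac{1}{2} = - \frac{9}{2}$)
$r = \frac{43}{4}$ ($r = 1 - - \frac{39}{4} = 1 + \frac{39}{4} = \frac{43}{4} \approx 10.75$)
$\left(46262 + r\right) + 152970 = \left(46262 + \frac{43}{4}\right) + 152970 = \frac{185091}{4} + 152970 = \frac{796971}{4}$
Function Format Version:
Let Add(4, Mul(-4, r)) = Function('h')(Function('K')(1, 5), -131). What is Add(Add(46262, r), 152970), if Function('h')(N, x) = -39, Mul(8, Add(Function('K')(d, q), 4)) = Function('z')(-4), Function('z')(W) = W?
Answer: Rational(796971, 4) ≈ 1.9924e+5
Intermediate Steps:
Function('K')(d, q) = Rational(-9, 2) (Function('K')(d, q) = Add(-4, Mul(Rational(1, 8), -4)) = Add(-4, Rational(-1, 2)) = Rational(-9, 2))
r = Rational(43, 4) (r = Add(1, Mul(Rational(-1, 4), -39)) = Add(1, Rational(39, 4)) = Rational(43, 4) ≈ 10.750)
Add(Add(46262, r), 152970) = Add(Add(46262, Rational(43, 4)), 152970) = Add(Rational(185091, 4), 152970) = Rational(796971, 4)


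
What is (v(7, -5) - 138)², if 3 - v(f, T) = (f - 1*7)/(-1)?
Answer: 18225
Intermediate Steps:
v(f, T) = -4 + f (v(f, T) = 3 - (f - 1*7)/(-1) = 3 - (f - 7)*(-1) = 3 - (-7 + f)*(-1) = 3 - (7 - f) = 3 + (-7 + f) = -4 + f)
(v(7, -5) - 138)² = ((-4 + 7) - 138)² = (3 - 138)² = (-135)² = 18225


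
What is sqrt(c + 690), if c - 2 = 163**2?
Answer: 3*sqrt(3029) ≈ 165.11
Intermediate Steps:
c = 26571 (c = 2 + 163**2 = 2 + 26569 = 26571)
sqrt(c + 690) = sqrt(26571 + 690) = sqrt(27261) = 3*sqrt(3029)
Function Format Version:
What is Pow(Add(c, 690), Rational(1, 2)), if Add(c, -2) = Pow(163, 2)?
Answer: Mul(3, Pow(3029, Rational(1, 2))) ≈ 165.11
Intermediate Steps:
c = 26571 (c = Add(2, Pow(163, 2)) = Add(2, 26569) = 26571)
Pow(Add(c, 690), Rational(1, 2)) = Pow(Add(26571, 690), Rational(1, 2)) = Pow(27261, Rational(1, 2)) = Mul(3, Pow(3029, Rational(1, 2)))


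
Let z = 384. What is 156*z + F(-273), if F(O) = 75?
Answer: 59979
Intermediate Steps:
156*z + F(-273) = 156*384 + 75 = 59904 + 75 = 59979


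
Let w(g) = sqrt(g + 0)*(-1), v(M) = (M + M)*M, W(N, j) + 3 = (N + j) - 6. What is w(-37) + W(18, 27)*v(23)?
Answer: 38088 - I*sqrt(37) ≈ 38088.0 - 6.0828*I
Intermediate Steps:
W(N, j) = -9 + N + j (W(N, j) = -3 + ((N + j) - 6) = -3 + (-6 + N + j) = -9 + N + j)
v(M) = 2*M**2 (v(M) = (2*M)*M = 2*M**2)
w(g) = -sqrt(g) (w(g) = sqrt(g)*(-1) = -sqrt(g))
w(-37) + W(18, 27)*v(23) = -sqrt(-37) + (-9 + 18 + 27)*(2*23**2) = -I*sqrt(37) + 36*(2*529) = -I*sqrt(37) + 36*1058 = -I*sqrt(37) + 38088 = 38088 - I*sqrt(37)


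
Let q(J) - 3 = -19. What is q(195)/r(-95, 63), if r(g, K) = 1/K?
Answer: -1008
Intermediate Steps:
q(J) = -16 (q(J) = 3 - 19 = -16)
q(195)/r(-95, 63) = -16/(1/63) = -16/1/63 = -16*63 = -1008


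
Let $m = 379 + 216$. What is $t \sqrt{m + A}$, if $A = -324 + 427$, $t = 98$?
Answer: $98 \sqrt{698} \approx 2589.1$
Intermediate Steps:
$m = 595$
$A = 103$
$t \sqrt{m + A} = 98 \sqrt{595 + 103} = 98 \sqrt{698}$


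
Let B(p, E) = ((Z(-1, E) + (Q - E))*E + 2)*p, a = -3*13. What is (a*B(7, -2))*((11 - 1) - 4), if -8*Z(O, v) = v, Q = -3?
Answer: -5733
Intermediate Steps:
Z(O, v) = -v/8
a = -39
B(p, E) = p*(2 + E*(-3 - 9*E/8)) (B(p, E) = ((-E/8 + (-3 - E))*E + 2)*p = ((-3 - 9*E/8)*E + 2)*p = (E*(-3 - 9*E/8) + 2)*p = (2 + E*(-3 - 9*E/8))*p = p*(2 + E*(-3 - 9*E/8)))
(a*B(7, -2))*((11 - 1) - 4) = (-39*7*(16 - 24*(-2) - 9*(-2)²)/8)*((11 - 1) - 4) = (-39*7*(16 + 48 - 9*4)/8)*(10 - 4) = -39*7*(16 + 48 - 36)/8*6 = -39*7*28/8*6 = -39*49/2*6 = -1911/2*6 = -5733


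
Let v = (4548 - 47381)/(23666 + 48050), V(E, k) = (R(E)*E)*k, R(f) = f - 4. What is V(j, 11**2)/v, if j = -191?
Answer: -323198552820/42833 ≈ -7.5456e+6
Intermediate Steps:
R(f) = -4 + f
V(E, k) = E*k*(-4 + E) (V(E, k) = ((-4 + E)*E)*k = (E*(-4 + E))*k = E*k*(-4 + E))
v = -42833/71716 ≈ -0.59726
V(j, 11**2)/v = (-191*11**2*(-4 - 191))/(-42833/71716) = -191*121*(-195)*(-71716/42833) = 4506645*(-71716/42833) = -323198552820/42833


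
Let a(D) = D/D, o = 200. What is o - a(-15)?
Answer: 199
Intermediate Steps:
a(D) = 1
o - a(-15) = 200 - 1*1 = 200 - 1 = 199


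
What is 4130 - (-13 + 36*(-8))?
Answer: 4431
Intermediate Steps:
4130 - (-13 + 36*(-8)) = 4130 - (-13 - 288) = 4130 - 1*(-301) = 4130 + 301 = 4431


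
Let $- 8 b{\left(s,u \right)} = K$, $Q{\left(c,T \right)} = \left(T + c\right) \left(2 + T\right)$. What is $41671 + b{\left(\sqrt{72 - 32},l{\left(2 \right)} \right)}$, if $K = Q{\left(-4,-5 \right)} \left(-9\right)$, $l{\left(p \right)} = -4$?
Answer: $\frac{333611}{8} \approx 41701.0$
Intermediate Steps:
$Q{\left(c,T \right)} = \left(2 + T\right) \left(T + c\right)$
$K = -243$ ($K = \left(\left(-5\right)^{2} + 2 \left(-5\right) + 2 \left(-4\right) - -20\right) \left(-9\right) = \left(25 - 10 - 8 + 20\right) \left(-9\right) = 27 \left(-9\right) = -243$)
$b{\left(s,u \right)} = \frac{243}{8}$ ($b{\left(s,u \right)} = \left(- \frac{1}{8}\right) \left(-243\right) = \frac{243}{8}$)
$41671 + b{\left(\sqrt{72 - 32},l{\left(2 \right)} \right)} = 41671 + \frac{243}{8} = \frac{333611}{8}$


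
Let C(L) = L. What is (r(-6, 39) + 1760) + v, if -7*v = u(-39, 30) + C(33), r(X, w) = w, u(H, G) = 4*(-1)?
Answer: 12564/7 ≈ 1794.9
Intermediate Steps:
u(H, G) = -4
v = -29/7 (v = -(-4 + 33)/7 = -⅐*29 = -29/7 ≈ -4.1429)
(r(-6, 39) + 1760) + v = (39 + 1760) - 29/7 = 1799 - 29/7 = 12564/7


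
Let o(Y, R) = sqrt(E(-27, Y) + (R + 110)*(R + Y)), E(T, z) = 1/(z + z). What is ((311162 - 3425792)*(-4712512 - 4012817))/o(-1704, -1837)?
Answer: 21740937170616*sqrt(4439125812315)/4168193251 ≈ 1.0990e+10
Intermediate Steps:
E(T, z) = 1/(2*z)
o(Y, R) = sqrt(1/(2*Y) + (110 + R)*(R + Y)) (o(Y, R) = sqrt(1/(2*Y) + (R + 110)*(R + Y)) = sqrt(1/(2*Y) + (110 + R)*(R + Y)))
((311162 - 3425792)*(-4712512 - 4012817))/o(-1704, -1837) = ((311162 - 3425792)*(-4712512 - 4012817))/((sqrt(2)*sqrt((1 + 2*(-1704)*((-1837)**2 + 110*(-1837) + 110*(-1704) - 1837*(-1704)))/(-1704))/2)) = (-3114630*(-8725329))/((sqrt(2)*sqrt(-(1 + 2*(-1704)*(3374569 - 202070 - 187440 + 3130248))/1704)/2)) = 27176171463270/((sqrt(2)*sqrt(-(1 + 2*(-1704)*6115307)/1704)/2)) = 27176171463270/((sqrt(2)*sqrt(-(1 - 20840966256)/1704)/2)) = 27176171463270/((sqrt(2)*sqrt(-1/1704*(-20840966255))/2)) = 27176171463270/((sqrt(2)*sqrt(20840966255/1704)/2)) = 27176171463270/((sqrt(2)*(sqrt(8878251624630)/852)/2)) = 27176171463270/((sqrt(4439125812315)/852)) = 27176171463270*(4*sqrt(4439125812315)/20840966255) = 21740937170616*sqrt(4439125812315)/4168193251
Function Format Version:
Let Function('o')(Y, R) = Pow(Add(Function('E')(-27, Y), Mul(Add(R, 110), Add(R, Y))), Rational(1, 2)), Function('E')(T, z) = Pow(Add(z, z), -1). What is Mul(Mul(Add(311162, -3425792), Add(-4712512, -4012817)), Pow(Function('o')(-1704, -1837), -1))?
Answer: Mul(Rational(21740937170616, 4168193251), Pow(4439125812315, Rational(1, 2))) ≈ 1.0990e+10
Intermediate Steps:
Function('E')(T, z) = Mul(Rational(1, 2), Pow(z, -1)) (Function('E')(T, z) = Pow(Mul(2, z), -1) = Mul(Rational(1, 2), Pow(z, -1)))
Function('o')(Y, R) = Pow(Add(Mul(Rational(1, 2), Pow(Y, -1)), Mul(Add(110, R), Add(R, Y))), Rational(1, 2)) (Function('o')(Y, R) = Pow(Add(Mul(Rational(1, 2), Pow(Y, -1)), Mul(Add(R, 110), Add(R, Y))), Rational(1, 2)) = Pow(Add(Mul(Rational(1, 2), Pow(Y, -1)), Mul(Add(110, R), Add(R, Y))), Rational(1, 2)))
Mul(Mul(Add(311162, -3425792), Add(-4712512, -4012817)), Pow(Function('o')(-1704, -1837), -1)) = Mul(Mul(Add(311162, -3425792), Add(-4712512, -4012817)), Pow(Mul(Rational(1, 2), Pow(2, Rational(1, 2)), Pow(Mul(Pow(-1704, -1), Add(1, Mul(2, -1704, Add(Pow(-1837, 2), Mul(110, -1837), Mul(110, -1704), Mul(-1837, -1704))))), Rational(1, 2))), -1)) = Mul(Mul(-3114630, -8725329), Pow(Mul(Rational(1, 2), Pow(2, Rational(1, 2)), Pow(Mul(Rational(-1, 1704), Add(1, Mul(2, -1704, Add(3374569, -202070, -187440, 3130248)))), Rational(1, 2))), -1)) = Mul(27176171463270, Pow(Mul(Rational(1, 2), Pow(2, Rational(1, 2)), Pow(Mul(Rational(-1, 1704), Add(1, Mul(2, -1704, 6115307))), Rational(1, 2))), -1)) = Mul(27176171463270, Pow(Mul(Rational(1, 2), Pow(2, Rational(1, 2)), Pow(Mul(Rational(-1, 1704), Add(1, -20840966256)), Rational(1, 2))), -1)) = Mul(27176171463270, Pow(Mul(Rational(1, 2), Pow(2, Rational(1, 2)), Pow(Mul(Rational(-1, 1704), -20840966255), Rational(1, 2))), -1)) = Mul(27176171463270, Pow(Mul(Rational(1, 2), Pow(2, Rational(1, 2)), Pow(Rational(20840966255, 1704), Rational(1, 2))), -1)) = Mul(27176171463270, Pow(Mul(Rational(1, 2), Pow(2, Rational(1, 2)), Mul(Rational(1, 852), Pow(8878251624630, Rational(1, 2)))), -1)) = Mul(27176171463270, Pow(Mul(Rational(1, 852), Pow(4439125812315, Rational(1, 2))), -1)) = Mul(27176171463270, Mul(Rational(4, 20840966255), Pow(4439125812315, Rational(1, 2)))) = Mul(Rational(21740937170616, 4168193251), Pow(4439125812315, Rational(1, 2)))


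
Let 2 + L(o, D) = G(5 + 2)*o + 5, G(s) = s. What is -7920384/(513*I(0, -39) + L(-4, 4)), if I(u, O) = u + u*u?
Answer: 7920384/25 ≈ 3.1682e+5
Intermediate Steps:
L(o, D) = 3 + 7*o (L(o, D) = -2 + ((5 + 2)*o + 5) = -2 + (7*o + 5) = -2 + (5 + 7*o) = 3 + 7*o)
I(u, O) = u + u²
-7920384/(513*I(0, -39) + L(-4, 4)) = -7920384/(513*(0*(1 + 0)) + (3 + 7*(-4))) = -7920384/(513*(0*1) + (3 - 28)) = -7920384/(513*0 - 25) = -7920384/(0 - 25) = -7920384/(-25) = -7920384*(-1/25) = 7920384/25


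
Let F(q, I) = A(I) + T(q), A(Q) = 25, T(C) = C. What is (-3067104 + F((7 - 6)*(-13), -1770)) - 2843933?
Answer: -5911025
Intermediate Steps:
F(q, I) = 25 + q
(-3067104 + F((7 - 6)*(-13), -1770)) - 2843933 = (-3067104 + (25 + (7 - 6)*(-13))) - 2843933 = (-3067104 + (25 + 1*(-13))) - 2843933 = (-3067104 + (25 - 13)) - 2843933 = (-3067104 + 12) - 2843933 = -3067092 - 2843933 = -5911025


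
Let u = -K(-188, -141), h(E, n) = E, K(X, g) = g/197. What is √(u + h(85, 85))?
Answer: √3326542/197 ≈ 9.2583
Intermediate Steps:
K(X, g) = g/197 (K(X, g) = g*(1/197) = g/197)
u = 141/197 (u = -(-141)/197 = -1*(-141/197) = 141/197 ≈ 0.71574)
√(u + h(85, 85)) = √(141/197 + 85) = √(16886/197) = √3326542/197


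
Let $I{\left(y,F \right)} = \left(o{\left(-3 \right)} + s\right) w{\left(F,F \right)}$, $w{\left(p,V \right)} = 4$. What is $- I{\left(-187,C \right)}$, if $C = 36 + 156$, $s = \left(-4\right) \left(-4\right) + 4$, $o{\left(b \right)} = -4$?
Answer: $-64$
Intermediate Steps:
$s = 20$ ($s = 16 + 4 = 20$)
$C = 192$
$I{\left(y,F \right)} = 64$ ($I{\left(y,F \right)} = \left(-4 + 20\right) 4 = 16 \cdot 4 = 64$)
$- I{\left(-187,C \right)} = \left(-1\right) 64 = -64$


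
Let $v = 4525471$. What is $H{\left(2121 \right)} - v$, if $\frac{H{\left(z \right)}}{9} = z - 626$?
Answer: $-4512016$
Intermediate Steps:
$H{\left(z \right)} = -5634 + 9 z$ ($H{\left(z \right)} = 9 \left(z - 626\right) = 9 \left(-626 + z\right) = -5634 + 9 z$)
$H{\left(2121 \right)} - v = \left(-5634 + 9 \cdot 2121\right) - 4525471 = \left(-5634 + 19089\right) - 4525471 = 13455 - 4525471 = -4512016$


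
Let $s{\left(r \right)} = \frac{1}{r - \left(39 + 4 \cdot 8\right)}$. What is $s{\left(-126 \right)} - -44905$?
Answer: $\frac{8846284}{197} \approx 44905.0$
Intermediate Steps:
$s{\left(r \right)} = \frac{1}{-71 + r}$ ($s{\left(r \right)} = \frac{1}{r - 71} = \frac{1}{-71 + r}$)
$s{\left(-126 \right)} - -44905 = \frac{1}{-71 - 126} - -44905 = \frac{1}{-197} + 44905 = - \frac{1}{197} + 44905 = \frac{8846284}{197}$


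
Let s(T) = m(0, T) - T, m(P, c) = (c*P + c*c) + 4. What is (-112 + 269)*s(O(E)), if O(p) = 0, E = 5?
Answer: 628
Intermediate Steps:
m(P, c) = 4 + c² + P*c (m(P, c) = (P*c + c²) + 4 = (c² + P*c) + 4 = 4 + c² + P*c)
s(T) = 4 + T² - T (s(T) = (4 + T² + 0*T) - T = (4 + T² + 0) - T = (4 + T²) - T = 4 + T² - T)
(-112 + 269)*s(O(E)) = (-112 + 269)*(4 + 0² - 1*0) = 157*(4 + 0 + 0) = 157*4 = 628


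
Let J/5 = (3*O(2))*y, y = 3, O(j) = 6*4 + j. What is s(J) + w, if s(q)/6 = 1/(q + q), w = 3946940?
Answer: 1539306601/390 ≈ 3.9469e+6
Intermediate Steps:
O(j) = 24 + j
J = 1170 (J = 5*((3*(24 + 2))*3) = 5*((3*26)*3) = 5*(78*3) = 5*234 = 1170)
s(q) = 3/q (s(q) = 6/(q + q) = 6/((2*q)) = 6*(1/(2*q)) = 3/q)
s(J) + w = 3/1170 + 3946940 = 3*(1/1170) + 3946940 = 1/390 + 3946940 = 1539306601/390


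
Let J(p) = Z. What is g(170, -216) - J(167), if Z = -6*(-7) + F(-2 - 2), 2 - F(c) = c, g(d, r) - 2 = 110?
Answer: 64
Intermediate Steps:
g(d, r) = 112 (g(d, r) = 2 + 110 = 112)
F(c) = 2 - c
Z = 48 (Z = -6*(-7) + (2 - (-2 - 2)) = 42 + (2 - 1*(-4)) = 42 + (2 + 4) = 42 + 6 = 48)
J(p) = 48
g(170, -216) - J(167) = 112 - 1*48 = 112 - 48 = 64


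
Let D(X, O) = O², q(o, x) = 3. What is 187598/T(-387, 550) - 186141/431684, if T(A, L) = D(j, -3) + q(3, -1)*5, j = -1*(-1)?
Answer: 2530580864/323763 ≈ 7816.1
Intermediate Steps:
j = 1
T(A, L) = 24 (T(A, L) = (-3)² + 3*5 = 9 + 15 = 24)
187598/T(-387, 550) - 186141/431684 = 187598/24 - 186141/431684 = 187598*(1/24) - 186141*1/431684 = 93799/12 - 186141/431684 = 2530580864/323763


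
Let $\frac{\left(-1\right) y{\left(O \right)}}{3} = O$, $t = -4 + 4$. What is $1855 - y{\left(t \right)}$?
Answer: $1855$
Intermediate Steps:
$t = 0$
$y{\left(O \right)} = - 3 O$
$1855 - y{\left(t \right)} = 1855 - \left(-3\right) 0 = 1855 - 0 = 1855 + 0 = 1855$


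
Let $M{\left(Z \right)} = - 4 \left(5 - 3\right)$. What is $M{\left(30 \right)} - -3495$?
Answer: $3487$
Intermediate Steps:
$M{\left(Z \right)} = -8$ ($M{\left(Z \right)} = \left(-4\right) 2 = -8$)
$M{\left(30 \right)} - -3495 = -8 - -3495 = -8 + 3495 = 3487$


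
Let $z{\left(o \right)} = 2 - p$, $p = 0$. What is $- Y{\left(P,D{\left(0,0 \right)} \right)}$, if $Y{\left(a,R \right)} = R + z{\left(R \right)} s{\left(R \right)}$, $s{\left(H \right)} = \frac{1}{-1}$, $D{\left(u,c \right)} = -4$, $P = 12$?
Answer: $6$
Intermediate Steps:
$z{\left(o \right)} = 2$ ($z{\left(o \right)} = 2 - 0 = 2 + 0 = 2$)
$s{\left(H \right)} = -1$
$Y{\left(a,R \right)} = -2 + R$ ($Y{\left(a,R \right)} = R + 2 \left(-1\right) = R - 2 = -2 + R$)
$- Y{\left(P,D{\left(0,0 \right)} \right)} = - (-2 - 4) = \left(-1\right) \left(-6\right) = 6$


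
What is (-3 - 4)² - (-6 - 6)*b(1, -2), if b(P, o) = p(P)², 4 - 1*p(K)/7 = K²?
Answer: 5341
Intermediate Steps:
p(K) = 28 - 7*K²
b(P, o) = (28 - 7*P²)²
(-3 - 4)² - (-6 - 6)*b(1, -2) = (-3 - 4)² - (-6 - 6)*49*(-4 + 1²)² = (-7)² - (-12)*49*(-4 + 1)² = 49 - (-12)*49*(-3)² = 49 - (-12)*49*9 = 49 - (-12)*441 = 49 - 1*(-5292) = 49 + 5292 = 5341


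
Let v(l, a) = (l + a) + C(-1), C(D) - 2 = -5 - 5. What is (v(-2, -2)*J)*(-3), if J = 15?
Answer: 540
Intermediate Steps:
C(D) = -8 (C(D) = 2 + (-5 - 5) = 2 - 10 = -8)
v(l, a) = -8 + a + l (v(l, a) = (l + a) - 8 = (a + l) - 8 = -8 + a + l)
(v(-2, -2)*J)*(-3) = ((-8 - 2 - 2)*15)*(-3) = -12*15*(-3) = -180*(-3) = 540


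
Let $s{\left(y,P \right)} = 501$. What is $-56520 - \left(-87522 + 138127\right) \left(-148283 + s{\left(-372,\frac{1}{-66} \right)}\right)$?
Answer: $7478451590$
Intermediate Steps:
$-56520 - \left(-87522 + 138127\right) \left(-148283 + s{\left(-372,\frac{1}{-66} \right)}\right) = -56520 - \left(-87522 + 138127\right) \left(-148283 + 501\right) = -56520 - 50605 \left(-147782\right) = -56520 - -7478508110 = -56520 + 7478508110 = 7478451590$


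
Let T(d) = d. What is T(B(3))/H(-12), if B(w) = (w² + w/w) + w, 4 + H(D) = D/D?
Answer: -13/3 ≈ -4.3333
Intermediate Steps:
H(D) = -3 (H(D) = -4 + D/D = -4 + 1 = -3)
B(w) = 1 + w + w² (B(w) = (w² + 1) + w = (1 + w²) + w = 1 + w + w²)
T(B(3))/H(-12) = (1 + 3 + 3²)/(-3) = (1 + 3 + 9)*(-⅓) = 13*(-⅓) = -13/3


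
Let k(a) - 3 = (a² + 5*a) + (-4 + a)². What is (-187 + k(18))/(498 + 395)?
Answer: 426/893 ≈ 0.47704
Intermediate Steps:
k(a) = 3 + a² + (-4 + a)² + 5*a (k(a) = 3 + ((a² + 5*a) + (-4 + a)²) = 3 + (a² + (-4 + a)² + 5*a) = 3 + a² + (-4 + a)² + 5*a)
(-187 + k(18))/(498 + 395) = (-187 + (19 - 3*18 + 2*18²))/(498 + 395) = (-187 + (19 - 54 + 2*324))/893 = (-187 + (19 - 54 + 648))*(1/893) = (-187 + 613)*(1/893) = 426*(1/893) = 426/893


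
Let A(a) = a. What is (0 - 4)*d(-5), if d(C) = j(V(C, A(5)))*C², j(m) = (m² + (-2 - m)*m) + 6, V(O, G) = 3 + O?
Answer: -1000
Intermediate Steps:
j(m) = 6 + m² + m*(-2 - m) (j(m) = (m² + m*(-2 - m)) + 6 = 6 + m² + m*(-2 - m))
d(C) = -2*C³ (d(C) = (6 - 2*(3 + C))*C² = (6 + (-6 - 2*C))*C² = (-2*C)*C² = -2*C³)
(0 - 4)*d(-5) = (0 - 4)*(-2*(-5)³) = -(-8)*(-125) = -4*250 = -1000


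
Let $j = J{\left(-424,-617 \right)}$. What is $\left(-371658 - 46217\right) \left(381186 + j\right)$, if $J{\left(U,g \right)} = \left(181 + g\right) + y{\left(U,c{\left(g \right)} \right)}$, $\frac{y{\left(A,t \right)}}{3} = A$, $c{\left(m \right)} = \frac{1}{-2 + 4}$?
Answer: $-158574369250$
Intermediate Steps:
$c{\left(m \right)} = \frac{1}{2}$
$y{\left(A,t \right)} = 3 A$
$J{\left(U,g \right)} = 181 + g + 3 U$ ($J{\left(U,g \right)} = \left(181 + g\right) + 3 U = 181 + g + 3 U$)
$j = -1708$ ($j = 181 - 617 + 3 \left(-424\right) = 181 - 617 - 1272 = -1708$)
$\left(-371658 - 46217\right) \left(381186 + j\right) = \left(-371658 - 46217\right) \left(381186 - 1708\right) = \left(-417875\right) 379478 = -158574369250$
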